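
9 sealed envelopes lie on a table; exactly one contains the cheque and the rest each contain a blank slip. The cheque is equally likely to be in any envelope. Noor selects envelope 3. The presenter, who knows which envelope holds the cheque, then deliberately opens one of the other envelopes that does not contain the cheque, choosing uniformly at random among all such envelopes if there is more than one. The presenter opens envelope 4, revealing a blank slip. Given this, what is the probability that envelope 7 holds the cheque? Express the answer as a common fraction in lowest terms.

Apply Bayes' rule, conditioning on where the cheque actually is.
If it is in any of envelopes 1, 2, 5, 6, 7, 8, and 9 (prior 1/9 each): the presenter has 7 equally likely choices, so probability 1/7; weight (1/9)·(1/7) = 1/63 each.
If it is in envelope 3 (prior 1/9): the presenter has 8 equally likely choices, so probability 1/8; weight (1/9)·(1/8) = 1/72.
If it is in envelope 4 (prior 1/9): the presenter opened envelope 4, so this case is ruled out; weight (1/9)·0 = 0.
The weights sum to 1/8.
So P(the cheque in envelope 7 | the presenter opened envelope 4) = (1/63) / (1/8) = 8/63.

8/63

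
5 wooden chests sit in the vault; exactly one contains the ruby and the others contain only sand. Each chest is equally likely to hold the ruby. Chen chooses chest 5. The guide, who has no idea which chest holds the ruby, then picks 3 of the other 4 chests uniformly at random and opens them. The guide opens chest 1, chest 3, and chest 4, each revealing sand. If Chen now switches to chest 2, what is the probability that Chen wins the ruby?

1/2

Condition on the true location of the ruby.
If it is in any of chests 1, 3, and 4 (prior 1/5 each): that chest was opened and seen not to hold the prize — ruled out; weight (1/5)·0 = 0 each.
If it is in either of chests 2 and 5 (prior 1/5 each): the guide picks exactly this set with probability 1/4 regardless, and none is the prize; weight (1/5)·(1/4) = 1/20 each.
The weights sum to 1/10.
So P(the ruby in chest 2 | the guide opened chest 1, chest 3, and chest 4) = (1/20) / (1/10) = 1/2.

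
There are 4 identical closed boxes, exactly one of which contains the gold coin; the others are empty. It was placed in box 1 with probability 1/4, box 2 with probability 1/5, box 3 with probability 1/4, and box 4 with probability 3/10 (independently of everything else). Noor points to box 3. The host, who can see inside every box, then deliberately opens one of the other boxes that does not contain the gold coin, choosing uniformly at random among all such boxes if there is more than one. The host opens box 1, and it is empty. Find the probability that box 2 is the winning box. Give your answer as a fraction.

Condition on the true location of the gold coin.
If it is in box 1 (prior 1/4): the host opened box 1, so this case is ruled out; weight (1/4)·0 = 0.
If it is in box 2 (prior 1/5): the host has 2 equally likely choices, so probability 1/2; weight (1/5)·(1/2) = 1/10.
If it is in box 3 (prior 1/4): the host has 3 equally likely choices, so probability 1/3; weight (1/4)·(1/3) = 1/12.
If it is in box 4 (prior 3/10): the host has 2 equally likely choices, so probability 1/2; weight (3/10)·(1/2) = 3/20.
The weights sum to 1/3.
So P(the gold coin in box 2 | the host opened box 1) = (1/10) / (1/3) = 3/10.

3/10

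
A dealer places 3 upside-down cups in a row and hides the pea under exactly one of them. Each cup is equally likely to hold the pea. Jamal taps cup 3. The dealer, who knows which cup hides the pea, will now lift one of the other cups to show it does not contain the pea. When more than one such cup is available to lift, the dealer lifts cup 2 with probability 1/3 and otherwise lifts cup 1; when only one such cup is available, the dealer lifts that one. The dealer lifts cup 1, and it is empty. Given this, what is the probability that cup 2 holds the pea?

Consider each possible location of the pea in turn.
If it is under cup 1 (prior 1/3): the dealer opened cup 1, so this case is ruled out; weight (1/3)·0 = 0.
If it is under cup 2 (prior 1/3): only cup 1 is available, probability 1; weight (1/3)·1 = 1/3.
If it is under cup 3 (prior 1/3): cup 2 is available but not opened, probability 2/3; weight (1/3)·(2/3) = 2/9.
The weights sum to 5/9.
So P(the pea under cup 2 | the dealer opened cup 1) = (1/3) / (5/9) = 3/5.

3/5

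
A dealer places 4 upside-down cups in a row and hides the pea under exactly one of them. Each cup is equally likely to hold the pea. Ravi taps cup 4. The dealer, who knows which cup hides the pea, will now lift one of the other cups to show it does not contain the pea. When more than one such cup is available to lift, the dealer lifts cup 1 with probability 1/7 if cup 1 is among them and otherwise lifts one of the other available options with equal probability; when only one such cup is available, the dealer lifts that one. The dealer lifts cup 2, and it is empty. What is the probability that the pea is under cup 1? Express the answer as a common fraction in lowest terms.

7/25

Apply Bayes' rule, conditioning on where the pea actually is.
If it is under cup 1 (prior 1/4): cup 1 holds the prize so is unavailable; the dealer chooses uniformly among the 2 others, probability 1/2; weight (1/4)·(1/2) = 1/8.
If it is under cup 2 (prior 1/4): the dealer opened cup 2, so this case is ruled out; weight (1/4)·0 = 0.
If it is under cup 3 (prior 1/4): cup 1 is available but not opened, probability 6/7; weight (1/4)·(6/7) = 3/14.
If it is under cup 4 (prior 1/4): cup 1 is available but not opened; cup 2 gets probability (1 − 1/7)/2 = 3/7; weight (1/4)·(3/7) = 3/28.
The weights sum to 25/56.
So P(the pea under cup 1 | the dealer opened cup 2) = (1/8) / (25/56) = 7/25.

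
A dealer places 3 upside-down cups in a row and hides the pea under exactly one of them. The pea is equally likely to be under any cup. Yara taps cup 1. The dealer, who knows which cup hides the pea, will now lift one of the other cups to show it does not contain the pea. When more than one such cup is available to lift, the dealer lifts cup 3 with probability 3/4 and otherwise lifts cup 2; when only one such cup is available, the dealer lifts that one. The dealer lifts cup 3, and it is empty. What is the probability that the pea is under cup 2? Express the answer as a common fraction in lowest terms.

4/7

Condition on the true location of the pea.
If it is under cup 1 (prior 1/3): cup 3 is available, opened with probability 3/4; weight (1/3)·(3/4) = 1/4.
If it is under cup 2 (prior 1/3): only cup 3 is available, probability 1; weight (1/3)·1 = 1/3.
If it is under cup 3 (prior 1/3): the dealer opened cup 3, so this case is ruled out; weight (1/3)·0 = 0.
The weights sum to 7/12.
So P(the pea under cup 2 | the dealer opened cup 3) = (1/3) / (7/12) = 4/7.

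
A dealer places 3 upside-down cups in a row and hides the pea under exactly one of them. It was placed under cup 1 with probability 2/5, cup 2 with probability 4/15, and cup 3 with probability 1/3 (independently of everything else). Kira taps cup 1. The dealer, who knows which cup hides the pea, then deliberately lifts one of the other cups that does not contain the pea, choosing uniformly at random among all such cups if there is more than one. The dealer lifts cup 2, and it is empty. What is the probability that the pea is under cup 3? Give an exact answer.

5/8

Condition on the true location of the pea.
If it is under cup 1 (prior 2/5): the dealer has 2 equally likely choices, so probability 1/2; weight (2/5)·(1/2) = 1/5.
If it is under cup 2 (prior 4/15): the dealer opened cup 2, so this case is ruled out; weight (4/15)·0 = 0.
If it is under cup 3 (prior 1/3): the dealer has no choice, probability 1; weight (1/3)·1 = 1/3.
The weights sum to 8/15.
So P(the pea under cup 3 | the dealer opened cup 2) = (1/3) / (8/15) = 5/8.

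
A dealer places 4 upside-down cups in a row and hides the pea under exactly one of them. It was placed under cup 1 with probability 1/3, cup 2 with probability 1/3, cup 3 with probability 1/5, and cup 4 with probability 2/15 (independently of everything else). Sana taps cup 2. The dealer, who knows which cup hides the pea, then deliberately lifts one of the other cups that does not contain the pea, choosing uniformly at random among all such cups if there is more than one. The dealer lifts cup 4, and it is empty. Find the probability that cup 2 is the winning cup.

5/17

Consider each possible location of the pea in turn.
If it is under cup 1 (prior 1/3): the dealer has 2 equally likely choices, so probability 1/2; weight (1/3)·(1/2) = 1/6.
If it is under cup 2 (prior 1/3): the dealer has 3 equally likely choices, so probability 1/3; weight (1/3)·(1/3) = 1/9.
If it is under cup 3 (prior 1/5): the dealer has 2 equally likely choices, so probability 1/2; weight (1/5)·(1/2) = 1/10.
If it is under cup 4 (prior 2/15): the dealer opened cup 4, so this case is ruled out; weight (2/15)·0 = 0.
The weights sum to 17/45.
So P(the pea under cup 2 | the dealer opened cup 4) = (1/9) / (17/45) = 5/17.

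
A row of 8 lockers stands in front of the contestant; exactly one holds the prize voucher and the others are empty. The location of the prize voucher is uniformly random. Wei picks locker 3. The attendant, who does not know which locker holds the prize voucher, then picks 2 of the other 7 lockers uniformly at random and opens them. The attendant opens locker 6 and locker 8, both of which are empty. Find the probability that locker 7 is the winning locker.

Condition on the true location of the prize voucher.
If it is in any of lockers 1, 2, 3, 4, 5, and 7 (prior 1/8 each): the attendant picks exactly this set with probability 1/21 regardless, and none is the prize; weight (1/8)·(1/21) = 1/168 each.
If it is in either of lockers 6 and 8 (prior 1/8 each): that locker was opened and seen not to hold the prize — ruled out; weight (1/8)·0 = 0 each.
The weights sum to 1/28.
So P(the prize voucher in locker 7 | the attendant opened locker 6 and locker 8) = (1/168) / (1/28) = 1/6.

1/6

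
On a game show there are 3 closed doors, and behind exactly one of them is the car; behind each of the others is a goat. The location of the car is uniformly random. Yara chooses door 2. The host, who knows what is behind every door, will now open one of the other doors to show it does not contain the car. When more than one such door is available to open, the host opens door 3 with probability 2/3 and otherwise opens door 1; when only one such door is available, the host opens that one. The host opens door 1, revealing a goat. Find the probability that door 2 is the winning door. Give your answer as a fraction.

Consider each possible location of the car in turn.
If it is behind door 1 (prior 1/3): the host opened door 1, so this case is ruled out; weight (1/3)·0 = 0.
If it is behind door 2 (prior 1/3): door 3 is available but not opened, probability 1/3; weight (1/3)·(1/3) = 1/9.
If it is behind door 3 (prior 1/3): only door 1 is available, probability 1; weight (1/3)·1 = 1/3.
The weights sum to 4/9.
So P(the car behind door 2 | the host opened door 1) = (1/9) / (4/9) = 1/4.

1/4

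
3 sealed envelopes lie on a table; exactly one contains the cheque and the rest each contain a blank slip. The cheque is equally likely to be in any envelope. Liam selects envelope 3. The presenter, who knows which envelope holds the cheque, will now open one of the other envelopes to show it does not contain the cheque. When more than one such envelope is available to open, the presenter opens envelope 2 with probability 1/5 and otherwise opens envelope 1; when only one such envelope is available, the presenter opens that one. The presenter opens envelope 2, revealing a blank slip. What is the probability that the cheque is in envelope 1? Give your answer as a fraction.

Consider each possible location of the cheque in turn.
If it is in envelope 1 (prior 1/3): only envelope 2 is available, probability 1; weight (1/3)·1 = 1/3.
If it is in envelope 2 (prior 1/3): the presenter opened envelope 2, so this case is ruled out; weight (1/3)·0 = 0.
If it is in envelope 3 (prior 1/3): envelope 2 is available, opened with probability 1/5; weight (1/3)·(1/5) = 1/15.
The weights sum to 2/5.
So P(the cheque in envelope 1 | the presenter opened envelope 2) = (1/3) / (2/5) = 5/6.

5/6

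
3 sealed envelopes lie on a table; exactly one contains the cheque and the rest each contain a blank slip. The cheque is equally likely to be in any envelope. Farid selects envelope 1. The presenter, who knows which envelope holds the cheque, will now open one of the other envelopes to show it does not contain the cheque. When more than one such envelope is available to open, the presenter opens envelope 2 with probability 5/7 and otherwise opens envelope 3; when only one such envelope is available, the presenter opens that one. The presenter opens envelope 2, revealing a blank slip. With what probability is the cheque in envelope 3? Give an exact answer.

7/12

Consider each possible location of the cheque in turn.
If it is in envelope 1 (prior 1/3): envelope 2 is available, opened with probability 5/7; weight (1/3)·(5/7) = 5/21.
If it is in envelope 2 (prior 1/3): the presenter opened envelope 2, so this case is ruled out; weight (1/3)·0 = 0.
If it is in envelope 3 (prior 1/3): only envelope 2 is available, probability 1; weight (1/3)·1 = 1/3.
The weights sum to 4/7.
So P(the cheque in envelope 3 | the presenter opened envelope 2) = (1/3) / (4/7) = 7/12.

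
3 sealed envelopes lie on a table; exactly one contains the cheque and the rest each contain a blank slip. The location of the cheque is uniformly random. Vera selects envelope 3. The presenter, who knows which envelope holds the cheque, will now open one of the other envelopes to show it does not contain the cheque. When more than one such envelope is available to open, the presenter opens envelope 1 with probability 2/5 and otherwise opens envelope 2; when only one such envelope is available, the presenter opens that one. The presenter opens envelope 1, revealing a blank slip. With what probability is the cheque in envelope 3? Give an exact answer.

2/7

Condition on the true location of the cheque.
If it is in envelope 1 (prior 1/3): the presenter opened envelope 1, so this case is ruled out; weight (1/3)·0 = 0.
If it is in envelope 2 (prior 1/3): only envelope 1 is available, probability 1; weight (1/3)·1 = 1/3.
If it is in envelope 3 (prior 1/3): envelope 1 is available, opened with probability 2/5; weight (1/3)·(2/5) = 2/15.
The weights sum to 7/15.
So P(the cheque in envelope 3 | the presenter opened envelope 1) = (2/15) / (7/15) = 2/7.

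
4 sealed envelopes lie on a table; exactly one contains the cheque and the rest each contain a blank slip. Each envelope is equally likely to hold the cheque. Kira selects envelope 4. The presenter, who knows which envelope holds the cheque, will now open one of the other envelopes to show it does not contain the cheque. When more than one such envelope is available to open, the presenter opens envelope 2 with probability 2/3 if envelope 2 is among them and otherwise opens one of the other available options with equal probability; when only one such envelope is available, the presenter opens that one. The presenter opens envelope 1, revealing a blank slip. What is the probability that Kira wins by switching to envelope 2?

1/2

Condition on the true location of the cheque.
If it is in envelope 1 (prior 1/4): the presenter opened envelope 1, so this case is ruled out; weight (1/4)·0 = 0.
If it is in envelope 2 (prior 1/4): envelope 2 holds the prize so is unavailable; the presenter chooses uniformly among the 2 others, probability 1/2; weight (1/4)·(1/2) = 1/8.
If it is in envelope 3 (prior 1/4): envelope 2 is available but not opened, probability 1/3; weight (1/4)·(1/3) = 1/12.
If it is in envelope 4 (prior 1/4): envelope 2 is available but not opened; envelope 1 gets probability (1 − 2/3)/2 = 1/6; weight (1/4)·(1/6) = 1/24.
The weights sum to 1/4.
So P(the cheque in envelope 2 | the presenter opened envelope 1) = (1/8) / (1/4) = 1/2.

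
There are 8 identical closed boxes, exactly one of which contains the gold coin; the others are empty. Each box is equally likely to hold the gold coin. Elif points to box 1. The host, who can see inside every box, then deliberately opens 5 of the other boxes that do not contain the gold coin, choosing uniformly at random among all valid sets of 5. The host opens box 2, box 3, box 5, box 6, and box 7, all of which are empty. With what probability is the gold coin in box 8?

Consider each possible location of the gold coin in turn.
If it is in box 1 (prior 1/8): the host has 21 equally likely choices, so probability 1/21; weight (1/8)·(1/21) = 1/168.
If it is in any of boxes 2, 3, 5, 6, and 7 (prior 1/8 each): that box was opened and seen not to hold the prize — ruled out; weight (1/8)·0 = 0 each.
If it is in either of boxes 4 and 8 (prior 1/8 each): the host has 6 equally likely choices, so probability 1/6; weight (1/8)·(1/6) = 1/48 each.
The weights sum to 1/21.
So P(the gold coin in box 8 | the host opened box 2, box 3, box 5, box 6, and box 7) = (1/48) / (1/21) = 7/16.

7/16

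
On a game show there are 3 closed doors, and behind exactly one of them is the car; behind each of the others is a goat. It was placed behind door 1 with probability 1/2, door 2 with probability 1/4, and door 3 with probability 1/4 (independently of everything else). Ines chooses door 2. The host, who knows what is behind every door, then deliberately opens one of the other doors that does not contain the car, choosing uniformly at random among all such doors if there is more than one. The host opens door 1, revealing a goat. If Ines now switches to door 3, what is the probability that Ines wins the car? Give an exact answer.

Apply Bayes' rule, conditioning on where the car actually is.
If it is behind door 1 (prior 1/2): the host opened door 1, so this case is ruled out; weight (1/2)·0 = 0.
If it is behind door 2 (prior 1/4): the host has 2 equally likely choices, so probability 1/2; weight (1/4)·(1/2) = 1/8.
If it is behind door 3 (prior 1/4): the host has no choice, probability 1; weight (1/4)·1 = 1/4.
The weights sum to 3/8.
So P(the car behind door 3 | the host opened door 1) = (1/4) / (3/8) = 2/3.

2/3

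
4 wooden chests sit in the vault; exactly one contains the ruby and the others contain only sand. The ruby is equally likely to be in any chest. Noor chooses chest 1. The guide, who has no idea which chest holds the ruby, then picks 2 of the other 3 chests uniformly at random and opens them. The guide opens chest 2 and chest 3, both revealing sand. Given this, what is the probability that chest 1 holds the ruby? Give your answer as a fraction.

1/2

Condition on the true location of the ruby.
If it is in either of chests 1 and 4 (prior 1/4 each): the guide picks exactly this set with probability 1/3 regardless, and none is the prize; weight (1/4)·(1/3) = 1/12 each.
If it is in either of chests 2 and 3 (prior 1/4 each): that chest was opened and seen not to hold the prize — ruled out; weight (1/4)·0 = 0 each.
The weights sum to 1/6.
So P(the ruby in chest 1 | the guide opened chest 2 and chest 3) = (1/12) / (1/6) = 1/2.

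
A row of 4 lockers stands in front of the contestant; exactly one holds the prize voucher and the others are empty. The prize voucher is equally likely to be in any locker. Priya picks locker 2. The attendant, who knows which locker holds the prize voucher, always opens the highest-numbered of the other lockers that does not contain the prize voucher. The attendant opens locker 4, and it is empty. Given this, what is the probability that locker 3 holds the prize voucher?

1/3

Apply Bayes' rule, conditioning on where the prize voucher actually is.
If it is in any of lockers 1, 2, and 3 (prior 1/4 each): locker 4 is the highest-numbered option available, probability 1; weight (1/4)·1 = 1/4 each.
If it is in locker 4 (prior 1/4): the attendant opened locker 4, so this case is ruled out; weight (1/4)·0 = 0.
The weights sum to 3/4.
So P(the prize voucher in locker 3 | the attendant opened locker 4) = (1/4) / (3/4) = 1/3.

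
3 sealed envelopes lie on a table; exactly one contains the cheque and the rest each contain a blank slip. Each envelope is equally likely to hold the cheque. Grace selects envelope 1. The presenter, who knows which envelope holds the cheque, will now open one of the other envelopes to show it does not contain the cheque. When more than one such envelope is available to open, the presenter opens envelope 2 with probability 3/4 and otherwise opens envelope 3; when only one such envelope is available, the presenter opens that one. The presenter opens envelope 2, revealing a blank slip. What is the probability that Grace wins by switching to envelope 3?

4/7

Consider each possible location of the cheque in turn.
If it is in envelope 1 (prior 1/3): envelope 2 is available, opened with probability 3/4; weight (1/3)·(3/4) = 1/4.
If it is in envelope 2 (prior 1/3): the presenter opened envelope 2, so this case is ruled out; weight (1/3)·0 = 0.
If it is in envelope 3 (prior 1/3): only envelope 2 is available, probability 1; weight (1/3)·1 = 1/3.
The weights sum to 7/12.
So P(the cheque in envelope 3 | the presenter opened envelope 2) = (1/3) / (7/12) = 4/7.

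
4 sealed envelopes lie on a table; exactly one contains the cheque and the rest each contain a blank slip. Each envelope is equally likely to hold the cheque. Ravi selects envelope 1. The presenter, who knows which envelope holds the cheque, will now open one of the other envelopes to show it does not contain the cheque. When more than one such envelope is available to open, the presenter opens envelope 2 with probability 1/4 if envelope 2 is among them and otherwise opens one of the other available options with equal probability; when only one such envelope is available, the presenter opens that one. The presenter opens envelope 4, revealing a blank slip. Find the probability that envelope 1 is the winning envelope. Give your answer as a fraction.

3/13

Condition on the true location of the cheque.
If it is in envelope 1 (prior 1/4): envelope 2 is available but not opened; envelope 4 gets probability (1 − 1/4)/2 = 3/8; weight (1/4)·(3/8) = 3/32.
If it is in envelope 2 (prior 1/4): envelope 2 holds the prize so is unavailable; the presenter chooses uniformly among the 2 others, probability 1/2; weight (1/4)·(1/2) = 1/8.
If it is in envelope 3 (prior 1/4): envelope 2 is available but not opened, probability 3/4; weight (1/4)·(3/4) = 3/16.
If it is in envelope 4 (prior 1/4): the presenter opened envelope 4, so this case is ruled out; weight (1/4)·0 = 0.
The weights sum to 13/32.
So P(the cheque in envelope 1 | the presenter opened envelope 4) = (3/32) / (13/32) = 3/13.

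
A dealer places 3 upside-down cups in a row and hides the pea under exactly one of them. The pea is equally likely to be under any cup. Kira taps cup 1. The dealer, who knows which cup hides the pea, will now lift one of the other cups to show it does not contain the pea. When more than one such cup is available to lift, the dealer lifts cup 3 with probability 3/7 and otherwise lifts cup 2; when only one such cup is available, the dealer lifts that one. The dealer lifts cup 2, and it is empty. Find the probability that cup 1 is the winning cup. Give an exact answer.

4/11

Apply Bayes' rule, conditioning on where the pea actually is.
If it is under cup 1 (prior 1/3): cup 3 is available but not opened, probability 4/7; weight (1/3)·(4/7) = 4/21.
If it is under cup 2 (prior 1/3): the dealer opened cup 2, so this case is ruled out; weight (1/3)·0 = 0.
If it is under cup 3 (prior 1/3): only cup 2 is available, probability 1; weight (1/3)·1 = 1/3.
The weights sum to 11/21.
So P(the pea under cup 1 | the dealer opened cup 2) = (4/21) / (11/21) = 4/11.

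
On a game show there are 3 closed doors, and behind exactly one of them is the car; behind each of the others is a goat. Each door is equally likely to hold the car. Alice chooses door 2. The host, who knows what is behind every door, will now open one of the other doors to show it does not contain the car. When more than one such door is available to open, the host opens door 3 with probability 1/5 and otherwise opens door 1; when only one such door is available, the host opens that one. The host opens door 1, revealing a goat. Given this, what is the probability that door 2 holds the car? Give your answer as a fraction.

Condition on the true location of the car.
If it is behind door 1 (prior 1/3): the host opened door 1, so this case is ruled out; weight (1/3)·0 = 0.
If it is behind door 2 (prior 1/3): door 3 is available but not opened, probability 4/5; weight (1/3)·(4/5) = 4/15.
If it is behind door 3 (prior 1/3): only door 1 is available, probability 1; weight (1/3)·1 = 1/3.
The weights sum to 3/5.
So P(the car behind door 2 | the host opened door 1) = (4/15) / (3/5) = 4/9.

4/9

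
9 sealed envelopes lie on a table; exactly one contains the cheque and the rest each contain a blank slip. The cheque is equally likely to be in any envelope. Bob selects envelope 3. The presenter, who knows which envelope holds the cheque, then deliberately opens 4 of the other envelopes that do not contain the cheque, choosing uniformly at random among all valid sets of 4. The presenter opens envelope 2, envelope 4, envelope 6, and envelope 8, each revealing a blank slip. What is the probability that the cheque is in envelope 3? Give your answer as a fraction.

1/9

Consider each possible location of the cheque in turn.
If it is in any of envelopes 1, 5, 7, and 9 (prior 1/9 each): the presenter has 35 equally likely choices, so probability 1/35; weight (1/9)·(1/35) = 1/315 each.
If it is in any of envelopes 2, 4, 6, and 8 (prior 1/9 each): that envelope was opened and seen not to hold the prize — ruled out; weight (1/9)·0 = 0 each.
If it is in envelope 3 (prior 1/9): the presenter has 70 equally likely choices, so probability 1/70; weight (1/9)·(1/70) = 1/630.
The weights sum to 1/70.
So P(the cheque in envelope 3 | the presenter opened envelope 2, envelope 4, envelope 6, and envelope 8) = (1/630) / (1/70) = 1/9.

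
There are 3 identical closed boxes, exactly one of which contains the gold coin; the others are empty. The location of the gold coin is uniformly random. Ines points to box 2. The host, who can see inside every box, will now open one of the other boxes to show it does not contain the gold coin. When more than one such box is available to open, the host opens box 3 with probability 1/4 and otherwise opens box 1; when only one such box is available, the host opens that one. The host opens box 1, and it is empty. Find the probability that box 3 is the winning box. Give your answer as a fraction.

Apply Bayes' rule, conditioning on where the gold coin actually is.
If it is in box 1 (prior 1/3): the host opened box 1, so this case is ruled out; weight (1/3)·0 = 0.
If it is in box 2 (prior 1/3): box 3 is available but not opened, probability 3/4; weight (1/3)·(3/4) = 1/4.
If it is in box 3 (prior 1/3): only box 1 is available, probability 1; weight (1/3)·1 = 1/3.
The weights sum to 7/12.
So P(the gold coin in box 3 | the host opened box 1) = (1/3) / (7/12) = 4/7.

4/7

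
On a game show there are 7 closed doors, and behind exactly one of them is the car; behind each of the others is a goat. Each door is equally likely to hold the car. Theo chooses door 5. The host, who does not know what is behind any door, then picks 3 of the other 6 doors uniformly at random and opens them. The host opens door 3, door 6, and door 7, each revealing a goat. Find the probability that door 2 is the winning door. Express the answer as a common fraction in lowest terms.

1/4

Apply Bayes' rule, conditioning on where the car actually is.
If it is behind any of doors 1, 2, 4, and 5 (prior 1/7 each): the host picks exactly this set with probability 1/20 regardless, and none is the prize; weight (1/7)·(1/20) = 1/140 each.
If it is behind any of doors 3, 6, and 7 (prior 1/7 each): that door was opened and seen not to hold the prize — ruled out; weight (1/7)·0 = 0 each.
The weights sum to 1/35.
So P(the car behind door 2 | the host opened door 3, door 6, and door 7) = (1/140) / (1/35) = 1/4.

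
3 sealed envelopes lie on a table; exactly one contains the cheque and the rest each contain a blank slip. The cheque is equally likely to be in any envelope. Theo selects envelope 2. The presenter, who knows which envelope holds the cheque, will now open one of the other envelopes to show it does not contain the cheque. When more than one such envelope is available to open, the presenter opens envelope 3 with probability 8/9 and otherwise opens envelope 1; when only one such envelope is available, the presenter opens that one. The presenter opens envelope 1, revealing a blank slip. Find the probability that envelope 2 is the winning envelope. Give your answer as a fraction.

1/10

Consider each possible location of the cheque in turn.
If it is in envelope 1 (prior 1/3): the presenter opened envelope 1, so this case is ruled out; weight (1/3)·0 = 0.
If it is in envelope 2 (prior 1/3): envelope 3 is available but not opened, probability 1/9; weight (1/3)·(1/9) = 1/27.
If it is in envelope 3 (prior 1/3): only envelope 1 is available, probability 1; weight (1/3)·1 = 1/3.
The weights sum to 10/27.
So P(the cheque in envelope 2 | the presenter opened envelope 1) = (1/27) / (10/27) = 1/10.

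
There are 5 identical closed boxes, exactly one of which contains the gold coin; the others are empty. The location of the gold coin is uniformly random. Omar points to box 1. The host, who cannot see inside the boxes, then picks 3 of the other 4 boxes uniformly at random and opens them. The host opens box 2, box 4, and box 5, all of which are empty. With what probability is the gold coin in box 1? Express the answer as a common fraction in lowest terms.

1/2

Because the host chose which boxes to open without knowing where the gold coin is, the choice is independent of the prize location. Learning that none of the 3 opened boxes holds the gold coin simply rules out those 3 locations and leaves the remaining 2 boxes still equally likely by symmetry.
So P(the gold coin in box 1) = 1/2.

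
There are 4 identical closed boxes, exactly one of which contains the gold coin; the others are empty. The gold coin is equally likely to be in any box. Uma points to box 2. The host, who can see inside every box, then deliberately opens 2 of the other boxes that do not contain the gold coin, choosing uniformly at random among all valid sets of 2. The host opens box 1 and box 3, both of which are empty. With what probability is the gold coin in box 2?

1/4

Condition on the true location of the gold coin.
If it is in either of boxes 1 and 3 (prior 1/4 each): that box was opened and seen not to hold the prize — ruled out; weight (1/4)·0 = 0 each.
If it is in box 2 (prior 1/4): the host has 3 equally likely choices, so probability 1/3; weight (1/4)·(1/3) = 1/12.
If it is in box 4 (prior 1/4): the host has no choice, probability 1; weight (1/4)·1 = 1/4.
The weights sum to 1/3.
So P(the gold coin in box 2 | the host opened box 1 and box 3) = (1/12) / (1/3) = 1/4.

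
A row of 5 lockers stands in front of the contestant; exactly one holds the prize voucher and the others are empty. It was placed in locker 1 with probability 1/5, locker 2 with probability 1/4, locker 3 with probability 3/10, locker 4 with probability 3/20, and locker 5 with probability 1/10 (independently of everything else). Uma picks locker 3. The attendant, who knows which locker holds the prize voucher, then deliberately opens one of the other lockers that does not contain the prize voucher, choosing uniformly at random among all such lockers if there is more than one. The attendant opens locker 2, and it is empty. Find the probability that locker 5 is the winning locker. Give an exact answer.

Apply Bayes' rule, conditioning on where the prize voucher actually is.
If it is in locker 1 (prior 1/5): the attendant has 3 equally likely choices, so probability 1/3; weight (1/5)·(1/3) = 1/15.
If it is in locker 2 (prior 1/4): the attendant opened locker 2, so this case is ruled out; weight (1/4)·0 = 0.
If it is in locker 3 (prior 3/10): the attendant has 4 equally likely choices, so probability 1/4; weight (3/10)·(1/4) = 3/40.
If it is in locker 4 (prior 3/20): the attendant has 3 equally likely choices, so probability 1/3; weight (3/20)·(1/3) = 1/20.
If it is in locker 5 (prior 1/10): the attendant has 3 equally likely choices, so probability 1/3; weight (1/10)·(1/3) = 1/30.
The weights sum to 9/40.
So P(the prize voucher in locker 5 | the attendant opened locker 2) = (1/30) / (9/40) = 4/27.

4/27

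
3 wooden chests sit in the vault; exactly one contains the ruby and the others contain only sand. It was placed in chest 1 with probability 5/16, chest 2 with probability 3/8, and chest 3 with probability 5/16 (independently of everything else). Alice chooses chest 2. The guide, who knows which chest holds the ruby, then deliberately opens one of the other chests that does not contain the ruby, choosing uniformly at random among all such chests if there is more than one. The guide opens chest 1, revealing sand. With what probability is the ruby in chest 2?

Condition on the true location of the ruby.
If it is in chest 1 (prior 5/16): the guide opened chest 1, so this case is ruled out; weight (5/16)·0 = 0.
If it is in chest 2 (prior 3/8): the guide has 2 equally likely choices, so probability 1/2; weight (3/8)·(1/2) = 3/16.
If it is in chest 3 (prior 5/16): the guide has no choice, probability 1; weight (5/16)·1 = 5/16.
The weights sum to 1/2.
So P(the ruby in chest 2 | the guide opened chest 1) = (3/16) / (1/2) = 3/8.

3/8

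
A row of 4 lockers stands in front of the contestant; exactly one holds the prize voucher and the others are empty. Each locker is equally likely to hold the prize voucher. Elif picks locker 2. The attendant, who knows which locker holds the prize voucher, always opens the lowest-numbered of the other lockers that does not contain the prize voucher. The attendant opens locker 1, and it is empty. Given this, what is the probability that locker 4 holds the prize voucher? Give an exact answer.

Condition on the true location of the prize voucher.
If it is in locker 1 (prior 1/4): the attendant opened locker 1, so this case is ruled out; weight (1/4)·0 = 0.
If it is in any of lockers 2, 3, and 4 (prior 1/4 each): locker 1 is the lowest-numbered option available, probability 1; weight (1/4)·1 = 1/4 each.
The weights sum to 3/4.
So P(the prize voucher in locker 4 | the attendant opened locker 1) = (1/4) / (3/4) = 1/3.

1/3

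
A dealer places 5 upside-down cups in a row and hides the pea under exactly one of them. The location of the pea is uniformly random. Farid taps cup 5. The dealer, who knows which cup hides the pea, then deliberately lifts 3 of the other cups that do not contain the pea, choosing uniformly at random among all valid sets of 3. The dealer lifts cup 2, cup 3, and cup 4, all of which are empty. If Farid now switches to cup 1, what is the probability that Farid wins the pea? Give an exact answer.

4/5

Consider each possible location of the pea in turn.
If it is under cup 1 (prior 1/5): the dealer has no choice, probability 1; weight (1/5)·1 = 1/5.
If it is under any of cups 2, 3, and 4 (prior 1/5 each): that cup was opened and seen not to hold the prize — ruled out; weight (1/5)·0 = 0 each.
If it is under cup 5 (prior 1/5): the dealer has 4 equally likely choices, so probability 1/4; weight (1/5)·(1/4) = 1/20.
The weights sum to 1/4.
So P(the pea under cup 1 | the dealer opened cup 2, cup 3, and cup 4) = (1/5) / (1/4) = 4/5.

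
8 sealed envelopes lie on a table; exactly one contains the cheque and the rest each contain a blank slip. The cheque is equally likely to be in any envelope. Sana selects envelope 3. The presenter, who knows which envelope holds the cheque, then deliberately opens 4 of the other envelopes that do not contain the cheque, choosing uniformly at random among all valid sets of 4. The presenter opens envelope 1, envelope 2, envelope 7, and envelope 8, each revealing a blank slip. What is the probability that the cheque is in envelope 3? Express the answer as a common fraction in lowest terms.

1/8

Consider each possible location of the cheque in turn.
If it is in any of envelopes 1, 2, 7, and 8 (prior 1/8 each): that envelope was opened and seen not to hold the prize — ruled out; weight (1/8)·0 = 0 each.
If it is in envelope 3 (prior 1/8): the presenter has 35 equally likely choices, so probability 1/35; weight (1/8)·(1/35) = 1/280.
If it is in any of envelopes 4, 5, and 6 (prior 1/8 each): the presenter has 15 equally likely choices, so probability 1/15; weight (1/8)·(1/15) = 1/120 each.
The weights sum to 1/35.
So P(the cheque in envelope 3 | the presenter opened envelope 1, envelope 2, envelope 7, and envelope 8) = (1/280) / (1/35) = 1/8.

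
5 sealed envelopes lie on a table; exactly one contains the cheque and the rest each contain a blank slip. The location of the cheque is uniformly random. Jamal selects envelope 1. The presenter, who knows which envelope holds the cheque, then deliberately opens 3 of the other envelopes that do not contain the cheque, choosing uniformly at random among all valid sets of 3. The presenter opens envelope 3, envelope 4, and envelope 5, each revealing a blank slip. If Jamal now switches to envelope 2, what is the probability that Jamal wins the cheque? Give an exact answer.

Condition on the true location of the cheque.
If it is in envelope 1 (prior 1/5): the presenter has 4 equally likely choices, so probability 1/4; weight (1/5)·(1/4) = 1/20.
If it is in envelope 2 (prior 1/5): the presenter has no choice, probability 1; weight (1/5)·1 = 1/5.
If it is in any of envelopes 3, 4, and 5 (prior 1/5 each): that envelope was opened and seen not to hold the prize — ruled out; weight (1/5)·0 = 0 each.
The weights sum to 1/4.
So P(the cheque in envelope 2 | the presenter opened envelope 3, envelope 4, and envelope 5) = (1/5) / (1/4) = 4/5.

4/5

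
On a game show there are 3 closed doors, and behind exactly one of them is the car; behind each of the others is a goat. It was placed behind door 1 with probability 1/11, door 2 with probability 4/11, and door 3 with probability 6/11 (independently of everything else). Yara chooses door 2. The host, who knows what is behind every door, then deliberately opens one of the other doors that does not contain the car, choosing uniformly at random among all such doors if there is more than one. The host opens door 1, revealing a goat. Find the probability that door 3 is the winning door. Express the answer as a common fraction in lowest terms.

3/4

Condition on the true location of the car.
If it is behind door 1 (prior 1/11): the host opened door 1, so this case is ruled out; weight (1/11)·0 = 0.
If it is behind door 2 (prior 4/11): the host has 2 equally likely choices, so probability 1/2; weight (4/11)·(1/2) = 2/11.
If it is behind door 3 (prior 6/11): the host has no choice, probability 1; weight (6/11)·1 = 6/11.
The weights sum to 8/11.
So P(the car behind door 3 | the host opened door 1) = (6/11) / (8/11) = 3/4.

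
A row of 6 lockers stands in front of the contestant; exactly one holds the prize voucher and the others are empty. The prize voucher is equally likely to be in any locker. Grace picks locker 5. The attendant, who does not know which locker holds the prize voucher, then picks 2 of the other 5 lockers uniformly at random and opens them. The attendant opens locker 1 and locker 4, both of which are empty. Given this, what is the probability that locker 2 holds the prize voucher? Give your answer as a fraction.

1/4

Consider each possible location of the prize voucher in turn.
If it is in either of lockers 1 and 4 (prior 1/6 each): that locker was opened and seen not to hold the prize — ruled out; weight (1/6)·0 = 0 each.
If it is in any of lockers 2, 3, 5, and 6 (prior 1/6 each): the attendant picks exactly this set with probability 1/10 regardless, and none is the prize; weight (1/6)·(1/10) = 1/60 each.
The weights sum to 1/15.
So P(the prize voucher in locker 2 | the attendant opened locker 1 and locker 4) = (1/60) / (1/15) = 1/4.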